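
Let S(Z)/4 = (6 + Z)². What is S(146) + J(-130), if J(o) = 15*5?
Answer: 92491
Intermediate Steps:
J(o) = 75
S(Z) = 4*(6 + Z)²
S(146) + J(-130) = 4*(6 + 146)² + 75 = 4*152² + 75 = 4*23104 + 75 = 92416 + 75 = 92491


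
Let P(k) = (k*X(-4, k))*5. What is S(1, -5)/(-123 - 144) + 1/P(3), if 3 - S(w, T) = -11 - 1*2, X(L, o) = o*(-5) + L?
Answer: -1609/25365 ≈ -0.063434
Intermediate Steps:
X(L, o) = L - 5*o (X(L, o) = -5*o + L = L - 5*o)
S(w, T) = 16 (S(w, T) = 3 - (-11 - 1*2) = 3 - (-11 - 2) = 3 - 1*(-13) = 3 + 13 = 16)
P(k) = 5*k*(-4 - 5*k) (P(k) = (k*(-4 - 5*k))*5 = 5*k*(-4 - 5*k))
S(1, -5)/(-123 - 144) + 1/P(3) = 16/(-123 - 144) + 1/(-5*3*(4 + 5*3)) = 16/(-267) + 1/(-5*3*(4 + 15)) = -1/267*16 + 1/(-5*3*19) = -16/267 + 1/(-285) = -16/267 - 1/285 = -1609/25365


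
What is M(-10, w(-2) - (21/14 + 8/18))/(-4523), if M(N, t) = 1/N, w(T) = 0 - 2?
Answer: 1/45230 ≈ 2.2109e-5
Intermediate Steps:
w(T) = -2
M(-10, w(-2) - (21/14 + 8/18))/(-4523) = 1/(-10*(-4523)) = -⅒*(-1/4523) = 1/45230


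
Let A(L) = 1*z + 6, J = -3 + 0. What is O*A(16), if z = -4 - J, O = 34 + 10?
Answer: 220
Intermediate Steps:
O = 44
J = -3
z = -1 (z = -4 - 1*(-3) = -4 + 3 = -1)
A(L) = 5 (A(L) = 1*(-1) + 6 = -1 + 6 = 5)
O*A(16) = 44*5 = 220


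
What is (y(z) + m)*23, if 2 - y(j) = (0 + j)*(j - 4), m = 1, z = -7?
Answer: -1702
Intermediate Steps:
y(j) = 2 - j*(-4 + j) (y(j) = 2 - (0 + j)*(j - 4) = 2 - j*(-4 + j))
(y(z) + m)*23 = ((2 - 1*(-7)² + 4*(-7)) + 1)*23 = ((2 - 1*49 - 28) + 1)*23 = ((2 - 49 - 28) + 1)*23 = (-75 + 1)*23 = -74*23 = -1702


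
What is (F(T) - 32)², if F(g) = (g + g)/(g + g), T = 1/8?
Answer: 961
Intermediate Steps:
T = ⅛ (T = 1*(⅛) = ⅛ ≈ 0.12500)
F(g) = 1 (F(g) = (2*g)/((2*g)) = (2*g)*(1/(2*g)) = 1)
(F(T) - 32)² = (1 - 32)² = (-31)² = 961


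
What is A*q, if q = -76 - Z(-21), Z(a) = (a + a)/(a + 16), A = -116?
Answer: 48952/5 ≈ 9790.4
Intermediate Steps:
Z(a) = 2*a/(16 + a) (Z(a) = (2*a)/(16 + a) = 2*a/(16 + a))
q = -422/5 (q = -76 - 2*(-21)/(16 - 21) = -76 - 2*(-21)/(-5) = -76 - 2*(-21)*(-1)/5 = -76 - 1*42/5 = -76 - 42/5 = -422/5 ≈ -84.400)
A*q = -116*(-422/5) = 48952/5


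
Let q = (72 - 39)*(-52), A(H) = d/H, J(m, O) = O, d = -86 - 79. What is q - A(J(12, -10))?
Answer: -3465/2 ≈ -1732.5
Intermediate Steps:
d = -165
A(H) = -165/H
q = -1716 (q = 33*(-52) = -1716)
q - A(J(12, -10)) = -1716 - (-165)/(-10) = -1716 - (-165)*(-1)/10 = -1716 - 1*33/2 = -1716 - 33/2 = -3465/2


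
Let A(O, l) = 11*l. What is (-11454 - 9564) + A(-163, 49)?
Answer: -20479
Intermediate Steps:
(-11454 - 9564) + A(-163, 49) = (-11454 - 9564) + 11*49 = -21018 + 539 = -20479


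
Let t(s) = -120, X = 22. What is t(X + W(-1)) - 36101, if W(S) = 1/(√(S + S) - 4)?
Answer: -36221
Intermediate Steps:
W(S) = 1/(-4 + √2*√S) (W(S) = 1/(√(2*S) - 4) = 1/(√2*√S - 4) = 1/(-4 + √2*√S))
t(X + W(-1)) - 36101 = -120 - 36101 = -36221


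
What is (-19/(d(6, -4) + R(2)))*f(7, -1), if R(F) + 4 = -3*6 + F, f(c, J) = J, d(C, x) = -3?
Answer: -19/23 ≈ -0.82609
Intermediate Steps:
R(F) = -22 + F (R(F) = -4 + (-3*6 + F) = -4 + (-18 + F) = -22 + F)
(-19/(d(6, -4) + R(2)))*f(7, -1) = -19/(-3 + (-22 + 2))*(-1) = -19/(-3 - 20)*(-1) = -19/(-23)*(-1) = -19*(-1/23)*(-1) = (19/23)*(-1) = -19/23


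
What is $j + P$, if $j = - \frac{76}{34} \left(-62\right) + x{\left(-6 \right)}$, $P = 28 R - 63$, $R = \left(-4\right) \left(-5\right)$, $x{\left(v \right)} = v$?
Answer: $\frac{10703}{17} \approx 629.59$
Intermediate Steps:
$R = 20$
$P = 497$ ($P = 28 \cdot 20 - 63 = 560 - 63 = 497$)
$j = \frac{2254}{17}$ ($j = - \frac{76}{34} \left(-62\right) - 6 = \left(-76\right) \frac{1}{34} \left(-62\right) - 6 = \left(- \frac{38}{17}\right) \left(-62\right) - 6 = \frac{2356}{17} - 6 = \frac{2254}{17} \approx 132.59$)
$j + P = \frac{2254}{17} + 497 = \frac{10703}{17}$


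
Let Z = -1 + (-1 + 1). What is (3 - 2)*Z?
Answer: -1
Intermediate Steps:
Z = -1 (Z = -1 + 0 = -1)
(3 - 2)*Z = (3 - 2)*(-1) = 1*(-1) = -1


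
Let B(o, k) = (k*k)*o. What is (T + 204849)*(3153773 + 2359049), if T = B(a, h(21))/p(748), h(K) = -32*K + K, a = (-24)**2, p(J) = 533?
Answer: 1947646345796046/533 ≈ 3.6541e+12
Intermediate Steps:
a = 576
h(K) = -31*K
B(o, k) = o*k**2 (B(o, k) = k**2*o = o*k**2)
T = 244109376/533 (T = (576*(-31*21)**2)/533 = (576*(-651)**2)*(1/533) = (576*423801)*(1/533) = 244109376*(1/533) = 244109376/533 ≈ 4.5799e+5)
(T + 204849)*(3153773 + 2359049) = (244109376/533 + 204849)*(3153773 + 2359049) = (353293893/533)*5512822 = 1947646345796046/533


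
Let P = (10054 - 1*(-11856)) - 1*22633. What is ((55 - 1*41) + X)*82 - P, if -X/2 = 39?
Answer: -4525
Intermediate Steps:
X = -78 (X = -2*39 = -78)
P = -723 (P = (10054 + 11856) - 22633 = 21910 - 22633 = -723)
((55 - 1*41) + X)*82 - P = ((55 - 1*41) - 78)*82 - 1*(-723) = ((55 - 41) - 78)*82 + 723 = (14 - 78)*82 + 723 = -64*82 + 723 = -5248 + 723 = -4525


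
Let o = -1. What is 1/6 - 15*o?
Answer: 91/6 ≈ 15.167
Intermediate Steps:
1/6 - 15*o = 1/6 - 15*(-1) = ⅙ + 15 = 91/6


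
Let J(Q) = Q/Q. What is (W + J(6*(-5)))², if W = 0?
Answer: 1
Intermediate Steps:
J(Q) = 1
(W + J(6*(-5)))² = (0 + 1)² = 1² = 1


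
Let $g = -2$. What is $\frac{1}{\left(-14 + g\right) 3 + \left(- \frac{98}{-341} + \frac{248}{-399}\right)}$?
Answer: $- \frac{136059}{6576298} \approx -0.020689$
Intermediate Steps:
$\frac{1}{\left(-14 + g\right) 3 + \left(- \frac{98}{-341} + \frac{248}{-399}\right)} = \frac{1}{\left(-14 - 2\right) 3 + \left(- \frac{98}{-341} + \frac{248}{-399}\right)} = \frac{1}{\left(-16\right) 3 + \left(\left(-98\right) \left(- \frac{1}{341}\right) + 248 \left(- \frac{1}{399}\right)\right)} = \frac{1}{-48 + \left(\frac{98}{341} - \frac{248}{399}\right)} = \frac{1}{-48 - \frac{45466}{136059}} = \frac{1}{- \frac{6576298}{136059}} = - \frac{136059}{6576298}$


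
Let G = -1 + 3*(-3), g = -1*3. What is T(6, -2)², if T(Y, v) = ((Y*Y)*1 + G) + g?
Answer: 529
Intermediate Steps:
g = -3
G = -10 (G = -1 - 9 = -10)
T(Y, v) = -13 + Y² (T(Y, v) = ((Y*Y)*1 - 10) - 3 = (Y²*1 - 10) - 3 = (Y² - 10) - 3 = (-10 + Y²) - 3 = -13 + Y²)
T(6, -2)² = (-13 + 6²)² = (-13 + 36)² = 23² = 529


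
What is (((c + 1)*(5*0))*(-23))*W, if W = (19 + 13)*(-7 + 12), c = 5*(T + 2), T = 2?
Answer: 0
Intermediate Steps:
c = 20 (c = 5*(2 + 2) = 5*4 = 20)
W = 160 (W = 32*5 = 160)
(((c + 1)*(5*0))*(-23))*W = (((20 + 1)*(5*0))*(-23))*160 = ((21*0)*(-23))*160 = (0*(-23))*160 = 0*160 = 0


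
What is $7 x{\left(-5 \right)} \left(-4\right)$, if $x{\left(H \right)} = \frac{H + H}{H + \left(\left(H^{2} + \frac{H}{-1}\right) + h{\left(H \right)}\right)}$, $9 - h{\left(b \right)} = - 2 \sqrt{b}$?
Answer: $\frac{170}{21} - \frac{10 i \sqrt{5}}{21} \approx 8.0952 - 1.0648 i$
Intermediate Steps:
$h{\left(b \right)} = 9 + 2 \sqrt{b}$ ($h{\left(b \right)} = 9 - - 2 \sqrt{b} = 9 + 2 \sqrt{b}$)
$x{\left(H \right)} = \frac{2 H}{9 + H^{2} + 2 \sqrt{H}}$ ($x{\left(H \right)} = \frac{H + H}{H + \left(\left(H^{2} + \frac{H}{-1}\right) + \left(9 + 2 \sqrt{H}\right)\right)} = \frac{2 H}{H + \left(\left(H^{2} - H\right) + \left(9 + 2 \sqrt{H}\right)\right)} = \frac{2 H}{H + \left(9 + H^{2} - H + 2 \sqrt{H}\right)} = \frac{2 H}{9 + H^{2} + 2 \sqrt{H}}$)
$7 x{\left(-5 \right)} \left(-4\right) = 7 \cdot 2 \left(-5\right) \frac{1}{9 + \left(-5\right)^{2} + 2 \sqrt{-5}} \left(-4\right) = 7 \cdot 2 \left(-5\right) \frac{1}{9 + 25 + 2 i \sqrt{5}} \left(-4\right) = 7 \cdot 2 \left(-5\right) \frac{1}{34 + 2 i \sqrt{5}} \left(-4\right) = 7 \left(- \frac{10}{34 + 2 i \sqrt{5}}\right) \left(-4\right) = - \frac{70}{34 + 2 i \sqrt{5}} \left(-4\right) = \frac{280}{34 + 2 i \sqrt{5}}$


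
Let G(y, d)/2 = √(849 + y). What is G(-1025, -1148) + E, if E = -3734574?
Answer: -3734574 + 8*I*√11 ≈ -3.7346e+6 + 26.533*I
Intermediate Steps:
G(y, d) = 2*√(849 + y)
G(-1025, -1148) + E = 2*√(849 - 1025) - 3734574 = 2*√(-176) - 3734574 = 2*(4*I*√11) - 3734574 = 8*I*√11 - 3734574 = -3734574 + 8*I*√11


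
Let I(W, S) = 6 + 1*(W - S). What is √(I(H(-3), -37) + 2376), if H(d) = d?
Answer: 4*√151 ≈ 49.153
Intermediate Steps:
I(W, S) = 6 + W - S (I(W, S) = 6 + (W - S) = 6 + W - S)
√(I(H(-3), -37) + 2376) = √((6 - 3 - 1*(-37)) + 2376) = √((6 - 3 + 37) + 2376) = √(40 + 2376) = √2416 = 4*√151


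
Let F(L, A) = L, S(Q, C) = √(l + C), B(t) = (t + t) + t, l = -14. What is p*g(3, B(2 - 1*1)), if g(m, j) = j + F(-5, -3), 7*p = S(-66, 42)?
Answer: -4*√7/7 ≈ -1.5119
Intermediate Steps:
B(t) = 3*t (B(t) = 2*t + t = 3*t)
S(Q, C) = √(-14 + C)
p = 2*√7/7 (p = √(-14 + 42)/7 = √28/7 = (2*√7)/7 = 2*√7/7 ≈ 0.75593)
g(m, j) = -5 + j (g(m, j) = j - 5 = -5 + j)
p*g(3, B(2 - 1*1)) = (2*√7/7)*(-5 + 3*(2 - 1*1)) = (2*√7/7)*(-5 + 3*(2 - 1)) = (2*√7/7)*(-5 + 3*1) = (2*√7/7)*(-5 + 3) = (2*√7/7)*(-2) = -4*√7/7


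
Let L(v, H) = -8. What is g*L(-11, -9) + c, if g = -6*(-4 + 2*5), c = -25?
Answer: 263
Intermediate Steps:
g = -36 (g = -6*(-4 + 10) = -6*6 = -36)
g*L(-11, -9) + c = -36*(-8) - 25 = 288 - 25 = 263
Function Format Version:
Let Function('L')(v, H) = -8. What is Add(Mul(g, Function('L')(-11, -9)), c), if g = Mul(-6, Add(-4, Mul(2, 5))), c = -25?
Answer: 263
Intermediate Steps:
g = -36 (g = Mul(-6, Add(-4, 10)) = Mul(-6, 6) = -36)
Add(Mul(g, Function('L')(-11, -9)), c) = Add(Mul(-36, -8), -25) = Add(288, -25) = 263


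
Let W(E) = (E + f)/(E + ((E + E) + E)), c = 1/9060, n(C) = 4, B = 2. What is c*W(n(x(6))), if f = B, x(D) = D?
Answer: 1/24160 ≈ 4.1391e-5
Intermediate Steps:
f = 2
c = 1/9060 ≈ 0.00011038
W(E) = (2 + E)/(4*E) (W(E) = (E + 2)/(E + ((E + E) + E)) = (2 + E)/(E + (2*E + E)) = (2 + E)/(E + 3*E) = (2 + E)/((4*E)) = (2 + E)*(1/(4*E)) = (2 + E)/(4*E))
c*W(n(x(6))) = ((1/4)*(2 + 4)/4)/9060 = ((1/4)*(1/4)*6)/9060 = (1/9060)*(3/8) = 1/24160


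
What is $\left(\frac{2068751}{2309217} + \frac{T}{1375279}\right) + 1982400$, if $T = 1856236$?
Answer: $\frac{6295748034068376941}{3175817646543} \approx 1.9824 \cdot 10^{6}$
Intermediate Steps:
$\left(\frac{2068751}{2309217} + \frac{T}{1375279}\right) + 1982400 = \left(\frac{2068751}{2309217} + \frac{1856236}{1375279}\right) + 1982400 = \frac{7131561533741}{3175817646543} + 1982400 = \frac{6295748034068376941}{3175817646543}$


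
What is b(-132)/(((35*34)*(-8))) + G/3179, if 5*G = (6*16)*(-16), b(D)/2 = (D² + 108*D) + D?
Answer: -163437/222530 ≈ -0.73445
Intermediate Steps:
b(D) = 2*D² + 218*D (b(D) = 2*((D² + 108*D) + D) = 2*(D² + 109*D) = 2*D² + 218*D)
G = -1536/5 (G = ((6*16)*(-16))/5 = (96*(-16))/5 = (⅕)*(-1536) = -1536/5 ≈ -307.20)
b(-132)/(((35*34)*(-8))) + G/3179 = (2*(-132)*(109 - 132))/(((35*34)*(-8))) - 1536/5/3179 = (2*(-132)*(-23))/((1190*(-8))) - 1536/5*1/3179 = 6072/(-9520) - 1536/15895 = 6072*(-1/9520) - 1536/15895 = -759/1190 - 1536/15895 = -163437/222530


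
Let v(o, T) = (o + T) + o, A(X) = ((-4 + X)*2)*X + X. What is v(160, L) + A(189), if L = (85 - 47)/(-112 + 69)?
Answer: 3028839/43 ≈ 70438.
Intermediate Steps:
A(X) = X + X*(-8 + 2*X) (A(X) = (-8 + 2*X)*X + X = X*(-8 + 2*X) + X = X + X*(-8 + 2*X))
L = -38/43 (L = 38/(-43) = 38*(-1/43) = -38/43 ≈ -0.88372)
v(o, T) = T + 2*o (v(o, T) = (T + o) + o = T + 2*o)
v(160, L) + A(189) = (-38/43 + 2*160) + 189*(-7 + 2*189) = (-38/43 + 320) + 189*(-7 + 378) = 13722/43 + 189*371 = 13722/43 + 70119 = 3028839/43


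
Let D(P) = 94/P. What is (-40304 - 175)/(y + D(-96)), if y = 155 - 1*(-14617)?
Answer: -1942992/709009 ≈ -2.7404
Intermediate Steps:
y = 14772 (y = 155 + 14617 = 14772)
(-40304 - 175)/(y + D(-96)) = (-40304 - 175)/(14772 + 94/(-96)) = -40479/(14772 + 94*(-1/96)) = -40479/(14772 - 47/48) = -40479/709009/48 = -40479*48/709009 = -1942992/709009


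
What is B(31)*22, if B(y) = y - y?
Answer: 0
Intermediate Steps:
B(y) = 0
B(31)*22 = 0*22 = 0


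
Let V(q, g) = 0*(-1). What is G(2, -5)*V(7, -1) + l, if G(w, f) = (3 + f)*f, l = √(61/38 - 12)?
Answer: I*√15010/38 ≈ 3.2241*I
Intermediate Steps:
V(q, g) = 0
l = I*√15010/38 (l = √(61*(1/38) - 12) = √(61/38 - 12) = √(-395/38) = I*√15010/38 ≈ 3.2241*I)
G(w, f) = f*(3 + f)
G(2, -5)*V(7, -1) + l = -5*(3 - 5)*0 + I*√15010/38 = -5*(-2)*0 + I*√15010/38 = 10*0 + I*√15010/38 = 0 + I*√15010/38 = I*√15010/38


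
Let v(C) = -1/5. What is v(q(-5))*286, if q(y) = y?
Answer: -286/5 ≈ -57.200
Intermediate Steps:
v(C) = -⅕ (v(C) = -1*⅕ = -⅕)
v(q(-5))*286 = -⅕*286 = -286/5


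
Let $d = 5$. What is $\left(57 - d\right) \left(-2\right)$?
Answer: $-104$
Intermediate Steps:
$\left(57 - d\right) \left(-2\right) = \left(57 - 5\right) \left(-2\right) = 52 \left(-2\right) = -104$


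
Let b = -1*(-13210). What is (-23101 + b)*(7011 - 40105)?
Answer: 327332754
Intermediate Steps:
b = 13210
(-23101 + b)*(7011 - 40105) = (-23101 + 13210)*(7011 - 40105) = -9891*(-33094) = 327332754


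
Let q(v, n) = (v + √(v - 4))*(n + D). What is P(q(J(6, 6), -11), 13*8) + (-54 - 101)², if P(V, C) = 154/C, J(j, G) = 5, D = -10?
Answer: 1249377/52 ≈ 24026.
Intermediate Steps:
q(v, n) = (-10 + n)*(v + √(-4 + v)) (q(v, n) = (v + √(v - 4))*(n - 10) = (v + √(-4 + v))*(-10 + n) = (-10 + n)*(v + √(-4 + v)))
P(q(J(6, 6), -11), 13*8) + (-54 - 101)² = 154/((13*8)) + (-54 - 101)² = 154/104 + (-155)² = 154*(1/104) + 24025 = 77/52 + 24025 = 1249377/52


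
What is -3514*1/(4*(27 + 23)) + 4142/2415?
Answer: -765791/48300 ≈ -15.855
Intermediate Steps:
-3514*1/(4*(27 + 23)) + 4142/2415 = -3514/(4*50) + 4142*(1/2415) = -3514/200 + 4142/2415 = -3514*1/200 + 4142/2415 = -1757/100 + 4142/2415 = -765791/48300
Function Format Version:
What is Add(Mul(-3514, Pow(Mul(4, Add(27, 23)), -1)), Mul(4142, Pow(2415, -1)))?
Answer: Rational(-765791, 48300) ≈ -15.855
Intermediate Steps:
Add(Mul(-3514, Pow(Mul(4, Add(27, 23)), -1)), Mul(4142, Pow(2415, -1))) = Add(Mul(-3514, Pow(Mul(4, 50), -1)), Mul(4142, Rational(1, 2415))) = Add(Mul(-3514, Pow(200, -1)), Rational(4142, 2415)) = Add(Mul(-3514, Rational(1, 200)), Rational(4142, 2415)) = Add(Rational(-1757, 100), Rational(4142, 2415)) = Rational(-765791, 48300)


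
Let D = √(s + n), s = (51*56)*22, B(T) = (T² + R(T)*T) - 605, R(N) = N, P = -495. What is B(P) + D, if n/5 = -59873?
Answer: 489445 + I*√236533 ≈ 4.8945e+5 + 486.35*I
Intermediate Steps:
n = -299365 (n = 5*(-59873) = -299365)
B(T) = -605 + 2*T² (B(T) = (T² + T*T) - 605 = (T² + T²) - 605 = 2*T² - 605 = -605 + 2*T²)
s = 62832 (s = 2856*22 = 62832)
D = I*√236533 (D = √(62832 - 299365) = √(-236533) = I*√236533 ≈ 486.35*I)
B(P) + D = (-605 + 2*(-495)²) + I*√236533 = (-605 + 2*245025) + I*√236533 = (-605 + 490050) + I*√236533 = 489445 + I*√236533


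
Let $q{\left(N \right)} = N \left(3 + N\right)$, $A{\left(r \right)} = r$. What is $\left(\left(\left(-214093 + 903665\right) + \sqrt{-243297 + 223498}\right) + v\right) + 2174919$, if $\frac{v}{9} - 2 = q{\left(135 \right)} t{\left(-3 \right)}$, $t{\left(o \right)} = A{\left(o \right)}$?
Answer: $2361499 + i \sqrt{19799} \approx 2.3615 \cdot 10^{6} + 140.71 i$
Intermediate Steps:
$t{\left(o \right)} = o$
$v = -502992$ ($v = 18 + 9 \cdot 135 \left(3 + 135\right) \left(-3\right) = 18 + 9 \cdot 135 \cdot 138 \left(-3\right) = 18 + 9 \cdot 18630 \left(-3\right) = 18 + 9 \left(-55890\right) = 18 - 503010 = -502992$)
$\left(\left(\left(-214093 + 903665\right) + \sqrt{-243297 + 223498}\right) + v\right) + 2174919 = \left(\left(\left(-214093 + 903665\right) + \sqrt{-243297 + 223498}\right) - 502992\right) + 2174919 = \left(\left(689572 + \sqrt{-19799}\right) - 502992\right) + 2174919 = \left(\left(689572 + i \sqrt{19799}\right) - 502992\right) + 2174919 = \left(186580 + i \sqrt{19799}\right) + 2174919 = 2361499 + i \sqrt{19799}$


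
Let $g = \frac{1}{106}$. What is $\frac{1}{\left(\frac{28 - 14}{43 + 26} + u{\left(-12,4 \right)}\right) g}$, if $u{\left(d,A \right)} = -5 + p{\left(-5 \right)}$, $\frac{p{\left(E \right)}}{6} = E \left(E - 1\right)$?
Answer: $\frac{7314}{12089} \approx 0.60501$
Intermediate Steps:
$g = \frac{1}{106} \approx 0.009434$
$p{\left(E \right)} = 6 E \left(-1 + E\right)$ ($p{\left(E \right)} = 6 E \left(E - 1\right) = 6 E \left(-1 + E\right)$)
$u{\left(d,A \right)} = 175$ ($u{\left(d,A \right)} = -5 + 6 \left(-5\right) \left(-1 - 5\right) = -5 + 6 \left(-5\right) \left(-6\right) = -5 + 180 = 175$)
$\frac{1}{\left(\frac{28 - 14}{43 + 26} + u{\left(-12,4 \right)}\right) g} = \frac{1}{\left(\frac{28 - 14}{43 + 26} + 175\right) \frac{1}{106}} = \frac{1}{\left(\frac{14}{69} + 175\right) \frac{1}{106}} = \frac{1}{\frac{12089}{69} \cdot \frac{1}{106}} = \frac{1}{\frac{12089}{7314}} = \frac{7314}{12089}$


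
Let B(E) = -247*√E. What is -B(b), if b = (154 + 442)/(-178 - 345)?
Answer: 494*I*√77927/523 ≈ 263.68*I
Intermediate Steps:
b = -596/523 (b = 596/(-523) = 596*(-1/523) = -596/523 ≈ -1.1396)
-B(b) = -(-247)*√(-596/523) = -(-247)*2*I*√77927/523 = -(-494)*I*√77927/523 = 494*I*√77927/523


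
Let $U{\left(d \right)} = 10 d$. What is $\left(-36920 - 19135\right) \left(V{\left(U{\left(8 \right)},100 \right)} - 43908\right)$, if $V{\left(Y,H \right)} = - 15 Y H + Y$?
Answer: $9183378540$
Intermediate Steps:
$V{\left(Y,H \right)} = Y - 15 H Y$ ($V{\left(Y,H \right)} = - 15 H Y + Y = Y - 15 H Y$)
$\left(-36920 - 19135\right) \left(V{\left(U{\left(8 \right)},100 \right)} - 43908\right) = \left(-36920 - 19135\right) \left(10 \cdot 8 \left(1 - 1500\right) - 43908\right) = - 56055 \left(80 \left(1 - 1500\right) - 43908\right) = - 56055 \left(80 \left(-1499\right) - 43908\right) = - 56055 \left(-119920 - 43908\right) = \left(-56055\right) \left(-163828\right) = 9183378540$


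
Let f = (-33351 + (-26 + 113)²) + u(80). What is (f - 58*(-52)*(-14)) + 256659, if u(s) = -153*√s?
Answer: 188653 - 612*√5 ≈ 1.8728e+5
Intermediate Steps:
f = -25782 - 612*√5 (f = (-33351 + (-26 + 113)²) - 612*√5 = (-33351 + 87²) - 612*√5 = (-33351 + 7569) - 612*√5 = -25782 - 612*√5 ≈ -27150.)
(f - 58*(-52)*(-14)) + 256659 = ((-25782 - 612*√5) - 58*(-52)*(-14)) + 256659 = ((-25782 - 612*√5) + 3016*(-14)) + 256659 = ((-25782 - 612*√5) - 42224) + 256659 = (-68006 - 612*√5) + 256659 = 188653 - 612*√5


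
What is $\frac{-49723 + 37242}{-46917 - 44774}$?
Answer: $\frac{12481}{91691} \approx 0.13612$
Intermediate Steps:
$\frac{-49723 + 37242}{-46917 - 44774} = - \frac{12481}{-91691} = \left(-12481\right) \left(- \frac{1}{91691}\right) = \frac{12481}{91691}$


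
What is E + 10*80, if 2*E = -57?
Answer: 1543/2 ≈ 771.50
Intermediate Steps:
E = -57/2 (E = (½)*(-57) = -57/2 ≈ -28.500)
E + 10*80 = -57/2 + 10*80 = -57/2 + 800 = 1543/2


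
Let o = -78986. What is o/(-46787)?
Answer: 78986/46787 ≈ 1.6882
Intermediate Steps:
o/(-46787) = -78986/(-46787) = -78986*(-1/46787) = 78986/46787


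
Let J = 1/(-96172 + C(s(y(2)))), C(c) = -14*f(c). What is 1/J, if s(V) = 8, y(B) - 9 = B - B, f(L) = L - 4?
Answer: -96228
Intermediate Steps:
f(L) = -4 + L
y(B) = 9 (y(B) = 9 + (B - B) = 9 + 0 = 9)
C(c) = 56 - 14*c (C(c) = -14*(-4 + c) = 56 - 14*c)
J = -1/96228 (J = 1/(-96172 + (56 - 14*8)) = 1/(-96172 + (56 - 112)) = 1/(-96172 - 56) = 1/(-96228) = -1/96228 ≈ -1.0392e-5)
1/J = 1/(-1/96228) = -96228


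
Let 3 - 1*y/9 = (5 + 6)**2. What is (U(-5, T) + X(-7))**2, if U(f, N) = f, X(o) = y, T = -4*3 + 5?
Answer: 1138489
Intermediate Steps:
T = -7 (T = -12 + 5 = -7)
y = -1062 (y = 27 - 9*(5 + 6)**2 = 27 - 9*11**2 = 27 - 9*121 = 27 - 1089 = -1062)
X(o) = -1062
(U(-5, T) + X(-7))**2 = (-5 - 1062)**2 = (-1067)**2 = 1138489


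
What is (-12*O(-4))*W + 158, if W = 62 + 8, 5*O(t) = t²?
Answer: -2530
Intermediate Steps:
O(t) = t²/5
W = 70
(-12*O(-4))*W + 158 = -12*(-4)²/5*70 + 158 = -12*16/5*70 + 158 = -192/5*70 + 158 = -2688 + 158 = -2530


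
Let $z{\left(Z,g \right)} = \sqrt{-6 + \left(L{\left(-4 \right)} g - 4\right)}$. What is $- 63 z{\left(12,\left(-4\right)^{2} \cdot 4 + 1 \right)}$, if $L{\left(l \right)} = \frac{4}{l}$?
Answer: $- 315 i \sqrt{3} \approx - 545.6 i$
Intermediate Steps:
$z{\left(Z,g \right)} = \sqrt{-10 - g}$ ($z{\left(Z,g \right)} = \sqrt{-6 + \left(\frac{4}{-4} g - 4\right)} = \sqrt{-6 + \left(4 \left(- \frac{1}{4}\right) g - 4\right)} = \sqrt{-6 - \left(4 + g\right)} = \sqrt{-10 - g}$)
$- 63 z{\left(12,\left(-4\right)^{2} \cdot 4 + 1 \right)} = - 63 \sqrt{-10 - \left(\left(-4\right)^{2} \cdot 4 + 1\right)} = - 63 \sqrt{-10 - \left(16 \cdot 4 + 1\right)} = - 63 \sqrt{-10 - \left(64 + 1\right)} = - 63 \sqrt{-10 - 65} = - 63 \sqrt{-75} = - 63 \cdot 5 i \sqrt{3} = - 315 i \sqrt{3}$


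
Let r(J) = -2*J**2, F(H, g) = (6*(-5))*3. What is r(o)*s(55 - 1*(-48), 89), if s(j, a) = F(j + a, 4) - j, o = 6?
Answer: 13896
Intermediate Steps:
F(H, g) = -90 (F(H, g) = -30*3 = -90)
s(j, a) = -90 - j
r(o)*s(55 - 1*(-48), 89) = (-2*6**2)*(-90 - (55 - 1*(-48))) = (-2*36)*(-90 - (55 + 48)) = -72*(-90 - 1*103) = -72*(-90 - 103) = -72*(-193) = 13896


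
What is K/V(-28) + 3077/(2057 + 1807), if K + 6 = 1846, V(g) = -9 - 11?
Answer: -352411/3864 ≈ -91.204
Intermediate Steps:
V(g) = -20
K = 1840 (K = -6 + 1846 = 1840)
K/V(-28) + 3077/(2057 + 1807) = 1840/(-20) + 3077/(2057 + 1807) = 1840*(-1/20) + 3077/3864 = -92 + 3077*(1/3864) = -92 + 3077/3864 = -352411/3864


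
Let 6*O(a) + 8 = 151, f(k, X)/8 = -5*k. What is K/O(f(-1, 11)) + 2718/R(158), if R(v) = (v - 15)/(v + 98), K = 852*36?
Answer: 67680/11 ≈ 6152.7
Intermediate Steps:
K = 30672
f(k, X) = -40*k (f(k, X) = 8*(-5*k) = -40*k)
O(a) = 143/6 (O(a) = -4/3 + (1/6)*151 = -4/3 + 151/6 = 143/6)
R(v) = (-15 + v)/(98 + v)
K/O(f(-1, 11)) + 2718/R(158) = 30672/(143/6) + 2718/(((-15 + 158)/(98 + 158))) = 30672*(6/143) + 2718/((143/256)) = 184032/143 + 2718/(((1/256)*143)) = 184032/143 + 2718/(143/256) = 184032/143 + 2718*(256/143) = 184032/143 + 695808/143 = 67680/11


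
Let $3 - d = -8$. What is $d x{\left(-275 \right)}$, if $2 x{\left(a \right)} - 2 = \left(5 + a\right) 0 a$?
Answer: $11$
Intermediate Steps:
$d = 11$ ($d = 3 - -8 = 3 + 8 = 11$)
$x{\left(a \right)} = 1$ ($x{\left(a \right)} = 1 + \frac{\left(5 + a\right) 0 a}{2} = 1 + \frac{0 a}{2} = 1 + \frac{1}{2} \cdot 0 = 1 + 0 = 1$)
$d x{\left(-275 \right)} = 11 \cdot 1 = 11$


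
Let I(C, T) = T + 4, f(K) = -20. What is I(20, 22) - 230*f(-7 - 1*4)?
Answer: 4626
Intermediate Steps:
I(C, T) = 4 + T
I(20, 22) - 230*f(-7 - 1*4) = (4 + 22) - 230*(-20) = 26 + 4600 = 4626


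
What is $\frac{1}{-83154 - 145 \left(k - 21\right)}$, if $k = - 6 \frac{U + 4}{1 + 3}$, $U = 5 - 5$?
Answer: $- \frac{1}{79239} \approx -1.262 \cdot 10^{-5}$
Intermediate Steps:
$U = 0$ ($U = 5 - 5 = 0$)
$k = -6$ ($k = - 6 \frac{0 + 4}{1 + 3} = - 6 \cdot \frac{4}{4} = - 6 \cdot 4 \cdot \frac{1}{4} = \left(-6\right) 1 = -6$)
$\frac{1}{-83154 - 145 \left(k - 21\right)} = \frac{1}{-83154 - 145 \left(-6 - 21\right)} = \frac{1}{-83154 - -3915} = \frac{1}{-83154 + 3915} = \frac{1}{-79239} = - \frac{1}{79239}$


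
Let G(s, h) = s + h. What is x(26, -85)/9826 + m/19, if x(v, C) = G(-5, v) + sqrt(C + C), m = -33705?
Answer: -331184931/186694 + I*sqrt(170)/9826 ≈ -1773.9 + 0.0013269*I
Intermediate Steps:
G(s, h) = h + s
x(v, C) = -5 + v + sqrt(2)*sqrt(C) (x(v, C) = (v - 5) + sqrt(C + C) = (-5 + v) + sqrt(2*C) = (-5 + v) + sqrt(2)*sqrt(C) = -5 + v + sqrt(2)*sqrt(C))
x(26, -85)/9826 + m/19 = (-5 + 26 + sqrt(2)*sqrt(-85))/9826 - 33705/19 = (-5 + 26 + sqrt(2)*(I*sqrt(85)))*(1/9826) - 33705*1/19 = (-5 + 26 + I*sqrt(170))*(1/9826) - 33705/19 = (21 + I*sqrt(170))*(1/9826) - 33705/19 = (21/9826 + I*sqrt(170)/9826) - 33705/19 = -331184931/186694 + I*sqrt(170)/9826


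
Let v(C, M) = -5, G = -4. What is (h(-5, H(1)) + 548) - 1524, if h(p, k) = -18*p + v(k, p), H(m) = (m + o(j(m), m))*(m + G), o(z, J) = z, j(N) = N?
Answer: -891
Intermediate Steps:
H(m) = 2*m*(-4 + m) (H(m) = (m + m)*(m - 4) = (2*m)*(-4 + m) = 2*m*(-4 + m))
h(p, k) = -5 - 18*p (h(p, k) = -18*p - 5 = -5 - 18*p)
(h(-5, H(1)) + 548) - 1524 = ((-5 - 18*(-5)) + 548) - 1524 = ((-5 + 90) + 548) - 1524 = (85 + 548) - 1524 = 633 - 1524 = -891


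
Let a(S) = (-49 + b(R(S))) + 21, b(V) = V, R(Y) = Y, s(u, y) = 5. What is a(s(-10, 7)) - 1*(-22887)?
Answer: 22864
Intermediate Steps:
a(S) = -28 + S (a(S) = (-49 + S) + 21 = -28 + S)
a(s(-10, 7)) - 1*(-22887) = (-28 + 5) - 1*(-22887) = -23 + 22887 = 22864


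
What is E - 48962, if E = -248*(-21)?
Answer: -43754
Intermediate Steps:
E = 5208
E - 48962 = 5208 - 48962 = -43754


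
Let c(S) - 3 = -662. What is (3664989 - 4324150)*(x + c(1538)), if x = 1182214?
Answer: -778834975355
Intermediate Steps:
c(S) = -659 (c(S) = 3 - 662 = -659)
(3664989 - 4324150)*(x + c(1538)) = (3664989 - 4324150)*(1182214 - 659) = -659161*1181555 = -778834975355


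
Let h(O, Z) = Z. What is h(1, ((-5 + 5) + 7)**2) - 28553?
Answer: -28504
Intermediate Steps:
h(1, ((-5 + 5) + 7)**2) - 28553 = ((-5 + 5) + 7)**2 - 28553 = (0 + 7)**2 - 28553 = 7**2 - 28553 = 49 - 28553 = -28504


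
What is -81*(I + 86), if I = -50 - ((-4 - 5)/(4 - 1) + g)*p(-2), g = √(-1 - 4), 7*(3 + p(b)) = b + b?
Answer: -14337/7 - 2025*I*√5/7 ≈ -2048.1 - 646.86*I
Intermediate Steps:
p(b) = -3 + 2*b/7 (p(b) = -3 + (b + b)/7 = -3 + (2*b)/7 = -3 + 2*b/7)
g = I*√5 (g = √(-5) = I*√5 ≈ 2.2361*I)
I = -425/7 + 25*I*√5/7 (I = -50 - ((-4 - 5)/(4 - 1) + I*√5)*(-3 + (2/7)*(-2)) = -50 - (-9/3 + I*√5)*(-3 - 4/7) = -50 - (-9*⅓ + I*√5)*(-25)/7 = -50 - (-3 + I*√5)*(-25)/7 = -50 - (75/7 - 25*I*√5/7) = -50 + (-75/7 + 25*I*√5/7) = -425/7 + 25*I*√5/7 ≈ -60.714 + 7.986*I)
-81*(I + 86) = -81*((-425/7 + 25*I*√5/7) + 86) = -81*(177/7 + 25*I*√5/7) = -14337/7 - 2025*I*√5/7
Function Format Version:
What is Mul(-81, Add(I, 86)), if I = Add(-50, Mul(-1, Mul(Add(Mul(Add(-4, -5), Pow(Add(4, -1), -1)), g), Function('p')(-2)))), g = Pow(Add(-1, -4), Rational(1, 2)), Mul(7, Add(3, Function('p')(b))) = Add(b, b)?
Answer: Add(Rational(-14337, 7), Mul(Rational(-2025, 7), I, Pow(5, Rational(1, 2)))) ≈ Add(-2048.1, Mul(-646.86, I))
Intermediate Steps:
Function('p')(b) = Add(-3, Mul(Rational(2, 7), b)) (Function('p')(b) = Add(-3, Mul(Rational(1, 7), Add(b, b))) = Add(-3, Mul(Rational(1, 7), Mul(2, b))) = Add(-3, Mul(Rational(2, 7), b)))
g = Mul(I, Pow(5, Rational(1, 2))) (g = Pow(-5, Rational(1, 2)) = Mul(I, Pow(5, Rational(1, 2))) ≈ Mul(2.2361, I))
I = Add(Rational(-425, 7), Mul(Rational(25, 7), I, Pow(5, Rational(1, 2)))) (I = Add(-50, Mul(-1, Mul(Add(Mul(Add(-4, -5), Pow(Add(4, -1), -1)), Mul(I, Pow(5, Rational(1, 2)))), Add(-3, Mul(Rational(2, 7), -2))))) = Add(-50, Mul(-1, Mul(Add(Mul(-9, Pow(3, -1)), Mul(I, Pow(5, Rational(1, 2)))), Add(-3, Rational(-4, 7))))) = Add(-50, Mul(-1, Mul(Add(Mul(-9, Rational(1, 3)), Mul(I, Pow(5, Rational(1, 2)))), Rational(-25, 7)))) = Add(-50, Mul(-1, Mul(Add(-3, Mul(I, Pow(5, Rational(1, 2)))), Rational(-25, 7)))) = Add(-50, Mul(-1, Add(Rational(75, 7), Mul(Rational(-25, 7), I, Pow(5, Rational(1, 2)))))) = Add(-50, Add(Rational(-75, 7), Mul(Rational(25, 7), I, Pow(5, Rational(1, 2))))) = Add(Rational(-425, 7), Mul(Rational(25, 7), I, Pow(5, Rational(1, 2)))) ≈ Add(-60.714, Mul(7.9860, I)))
Mul(-81, Add(I, 86)) = Mul(-81, Add(Add(Rational(-425, 7), Mul(Rational(25, 7), I, Pow(5, Rational(1, 2)))), 86)) = Mul(-81, Add(Rational(177, 7), Mul(Rational(25, 7), I, Pow(5, Rational(1, 2))))) = Add(Rational(-14337, 7), Mul(Rational(-2025, 7), I, Pow(5, Rational(1, 2))))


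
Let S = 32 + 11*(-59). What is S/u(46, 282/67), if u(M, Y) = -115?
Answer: 617/115 ≈ 5.3652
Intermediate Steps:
S = -617 (S = 32 - 649 = -617)
S/u(46, 282/67) = -617/(-115) = -617*(-1/115) = 617/115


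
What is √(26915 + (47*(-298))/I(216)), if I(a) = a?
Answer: √8699451/18 ≈ 163.86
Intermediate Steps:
√(26915 + (47*(-298))/I(216)) = √(26915 + (47*(-298))/216) = √(26915 - 14006*1/216) = √(26915 - 7003/108) = √(2899817/108) = √8699451/18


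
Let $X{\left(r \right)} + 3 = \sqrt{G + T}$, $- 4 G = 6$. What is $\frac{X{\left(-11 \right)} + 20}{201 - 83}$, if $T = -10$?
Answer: $\frac{17}{118} + \frac{i \sqrt{46}}{236} \approx 0.14407 + 0.028739 i$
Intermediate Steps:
$G = - \frac{3}{2}$ ($G = \left(- \frac{1}{4}\right) 6 = - \frac{3}{2} \approx -1.5$)
$X{\left(r \right)} = -3 + \frac{i \sqrt{46}}{2}$ ($X{\left(r \right)} = -3 + \sqrt{- \frac{3}{2} - 10} = -3 + \sqrt{- \frac{23}{2}} = -3 + \frac{i \sqrt{46}}{2}$)
$\frac{X{\left(-11 \right)} + 20}{201 - 83} = \frac{\left(-3 + \frac{i \sqrt{46}}{2}\right) + 20}{201 - 83} = \frac{17 + \frac{i \sqrt{46}}{2}}{118} = \left(17 + \frac{i \sqrt{46}}{2}\right) \frac{1}{118} = \frac{17}{118} + \frac{i \sqrt{46}}{236}$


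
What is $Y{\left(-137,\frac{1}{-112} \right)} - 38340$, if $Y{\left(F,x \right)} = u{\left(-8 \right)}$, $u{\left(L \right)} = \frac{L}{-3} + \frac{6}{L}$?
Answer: $- \frac{460057}{12} \approx -38338.0$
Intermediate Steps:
$u{\left(L \right)} = \frac{6}{L} - \frac{L}{3}$ ($u{\left(L \right)} = L \left(- \frac{1}{3}\right) + \frac{6}{L} = - \frac{L}{3} + \frac{6}{L} = \frac{6}{L} - \frac{L}{3}$)
$Y{\left(F,x \right)} = \frac{23}{12}$ ($Y{\left(F,x \right)} = \frac{6}{-8} - - \frac{8}{3} = 6 \left(- \frac{1}{8}\right) + \frac{8}{3} = - \frac{3}{4} + \frac{8}{3} = \frac{23}{12}$)
$Y{\left(-137,\frac{1}{-112} \right)} - 38340 = \frac{23}{12} - 38340 = - \frac{460057}{12}$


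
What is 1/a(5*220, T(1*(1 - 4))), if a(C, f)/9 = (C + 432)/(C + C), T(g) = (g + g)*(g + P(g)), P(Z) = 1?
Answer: 550/3447 ≈ 0.15956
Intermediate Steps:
T(g) = 2*g*(1 + g) (T(g) = (g + g)*(g + 1) = (2*g)*(1 + g) = 2*g*(1 + g))
a(C, f) = 9*(432 + C)/(2*C) (a(C, f) = 9*((C + 432)/(C + C)) = 9*((432 + C)/((2*C))) = 9*((432 + C)*(1/(2*C))) = 9*((432 + C)/(2*C)) = 9*(432 + C)/(2*C))
1/a(5*220, T(1*(1 - 4))) = 1/(9/2 + 1944/((5*220))) = 1/(9/2 + 1944/1100) = 1/(9/2 + 1944*(1/1100)) = 1/(9/2 + 486/275) = 1/(3447/550) = 550/3447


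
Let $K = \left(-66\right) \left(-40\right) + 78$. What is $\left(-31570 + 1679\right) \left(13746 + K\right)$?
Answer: $-492125424$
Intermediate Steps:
$K = 2718$ ($K = 2640 + 78 = 2718$)
$\left(-31570 + 1679\right) \left(13746 + K\right) = \left(-31570 + 1679\right) \left(13746 + 2718\right) = \left(-29891\right) 16464 = -492125424$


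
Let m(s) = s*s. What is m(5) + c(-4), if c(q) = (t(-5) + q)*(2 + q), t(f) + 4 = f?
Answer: 51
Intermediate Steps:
t(f) = -4 + f
m(s) = s²
c(q) = (-9 + q)*(2 + q) (c(q) = ((-4 - 5) + q)*(2 + q) = (-9 + q)*(2 + q))
m(5) + c(-4) = 5² + (-18 + (-4)² - 7*(-4)) = 25 + (-18 + 16 + 28) = 25 + 26 = 51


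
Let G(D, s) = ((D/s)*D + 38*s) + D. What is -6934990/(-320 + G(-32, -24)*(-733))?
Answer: -2080497/216872 ≈ -9.5932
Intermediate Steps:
G(D, s) = D + 38*s + D**2/s (G(D, s) = (D**2/s + 38*s) + D = (38*s + D**2/s) + D = D + 38*s + D**2/s)
-6934990/(-320 + G(-32, -24)*(-733)) = -6934990/(-320 + (-32 + 38*(-24) + (-32)**2/(-24))*(-733)) = -6934990/(-320 + (-32 - 912 + 1024*(-1/24))*(-733)) = -6934990/(-320 + (-32 - 912 - 128/3)*(-733)) = -6934990/(-320 - 2960/3*(-733)) = -6934990/(-320 + 2169680/3) = -6934990/2168720/3 = -6934990*3/2168720 = -2080497/216872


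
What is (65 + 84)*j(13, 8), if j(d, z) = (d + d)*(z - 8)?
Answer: 0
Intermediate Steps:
j(d, z) = 2*d*(-8 + z) (j(d, z) = (2*d)*(-8 + z) = 2*d*(-8 + z))
(65 + 84)*j(13, 8) = (65 + 84)*(2*13*(-8 + 8)) = 149*(2*13*0) = 149*0 = 0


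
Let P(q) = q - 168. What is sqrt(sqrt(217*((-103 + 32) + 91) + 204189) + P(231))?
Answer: sqrt(63 + sqrt(208529)) ≈ 22.796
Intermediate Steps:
P(q) = -168 + q
sqrt(sqrt(217*((-103 + 32) + 91) + 204189) + P(231)) = sqrt(sqrt(217*((-103 + 32) + 91) + 204189) + (-168 + 231)) = sqrt(sqrt(217*(-71 + 91) + 204189) + 63) = sqrt(sqrt(217*20 + 204189) + 63) = sqrt(sqrt(4340 + 204189) + 63) = sqrt(sqrt(208529) + 63) = sqrt(63 + sqrt(208529))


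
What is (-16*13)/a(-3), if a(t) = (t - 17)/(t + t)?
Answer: -312/5 ≈ -62.400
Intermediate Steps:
a(t) = (-17 + t)/(2*t) (a(t) = (-17 + t)/((2*t)) = (-17 + t)*(1/(2*t)) = (-17 + t)/(2*t))
(-16*13)/a(-3) = (-16*13)/(((½)*(-17 - 3)/(-3))) = -208/((½)*(-⅓)*(-20)) = -208/10/3 = -208*3/10 = -312/5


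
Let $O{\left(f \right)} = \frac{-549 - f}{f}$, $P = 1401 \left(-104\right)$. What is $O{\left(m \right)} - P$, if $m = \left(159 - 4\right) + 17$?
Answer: $\frac{25060367}{172} \approx 1.457 \cdot 10^{5}$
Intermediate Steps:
$P = -145704$
$m = 172$ ($m = 155 + 17 = 172$)
$O{\left(f \right)} = \frac{-549 - f}{f}$
$O{\left(m \right)} - P = \frac{-549 - 172}{172} - -145704 = \frac{-549 - 172}{172} + 145704 = \frac{1}{172} \left(-721\right) + 145704 = - \frac{721}{172} + 145704 = \frac{25060367}{172}$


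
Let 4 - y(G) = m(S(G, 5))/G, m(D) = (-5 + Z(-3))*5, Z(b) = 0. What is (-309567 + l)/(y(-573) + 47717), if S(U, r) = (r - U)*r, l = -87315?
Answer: -113706693/13672054 ≈ -8.3167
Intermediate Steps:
S(U, r) = r*(r - U)
m(D) = -25 (m(D) = (-5 + 0)*5 = -5*5 = -25)
y(G) = 4 + 25/G (y(G) = 4 - (-25)/G = 4 + 25/G)
(-309567 + l)/(y(-573) + 47717) = (-309567 - 87315)/((4 + 25/(-573)) + 47717) = -396882/((4 + 25*(-1/573)) + 47717) = -396882/((4 - 25/573) + 47717) = -396882/(2267/573 + 47717) = -396882/27344108/573 = -396882*573/27344108 = -113706693/13672054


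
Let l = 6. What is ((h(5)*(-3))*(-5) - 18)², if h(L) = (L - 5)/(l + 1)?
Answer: 324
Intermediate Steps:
h(L) = -5/7 + L/7 (h(L) = (L - 5)/(6 + 1) = (-5 + L)/7 = (-5 + L)*(⅐) = -5/7 + L/7)
((h(5)*(-3))*(-5) - 18)² = (((-5/7 + (⅐)*5)*(-3))*(-5) - 18)² = (((-5/7 + 5/7)*(-3))*(-5) - 18)² = ((0*(-3))*(-5) - 18)² = (0*(-5) - 18)² = (0 - 18)² = (-18)² = 324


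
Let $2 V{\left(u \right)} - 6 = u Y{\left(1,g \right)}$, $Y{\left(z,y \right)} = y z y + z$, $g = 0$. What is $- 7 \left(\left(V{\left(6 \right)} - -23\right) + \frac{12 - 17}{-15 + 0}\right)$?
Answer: $- \frac{616}{3} \approx -205.33$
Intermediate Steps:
$Y{\left(z,y \right)} = z + z y^{2}$ ($Y{\left(z,y \right)} = z y^{2} + z = z + z y^{2}$)
$V{\left(u \right)} = 3 + \frac{u}{2}$ ($V{\left(u \right)} = 3 + \frac{u 1 \left(1 + 0^{2}\right)}{2} = 3 + \frac{u 1 \left(1 + 0\right)}{2} = 3 + \frac{u 1 \cdot 1}{2} = 3 + \frac{u 1}{2} = 3 + \frac{u}{2}$)
$- 7 \left(\left(V{\left(6 \right)} - -23\right) + \frac{12 - 17}{-15 + 0}\right) = - 7 \left(\left(\left(3 + \frac{1}{2} \cdot 6\right) - -23\right) + \frac{12 - 17}{-15 + 0}\right) = - 7 \left(\left(\left(3 + 3\right) + 23\right) - \frac{5}{-15}\right) = - 7 \left(\left(6 + 23\right) - - \frac{1}{3}\right) = - 7 \left(29 + \frac{1}{3}\right) = \left(-7\right) \frac{88}{3} = - \frac{616}{3}$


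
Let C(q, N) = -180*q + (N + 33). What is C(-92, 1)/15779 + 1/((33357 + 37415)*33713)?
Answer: 39592229234763/37647691023644 ≈ 1.0517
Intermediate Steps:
C(q, N) = 33 + N - 180*q (C(q, N) = -180*q + (33 + N) = 33 + N - 180*q)
C(-92, 1)/15779 + 1/((33357 + 37415)*33713) = (33 + 1 - 180*(-92))/15779 + 1/((33357 + 37415)*33713) = (33 + 1 + 16560)*(1/15779) + (1/33713)/70772 = 16594*(1/15779) + (1/70772)*(1/33713) = 16594/15779 + 1/2385936436 = 39592229234763/37647691023644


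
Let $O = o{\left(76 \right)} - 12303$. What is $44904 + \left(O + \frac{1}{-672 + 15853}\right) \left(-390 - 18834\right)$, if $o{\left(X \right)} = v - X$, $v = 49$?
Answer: $\frac{3599063245920}{15181} \approx 2.3708 \cdot 10^{8}$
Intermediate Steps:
$o{\left(X \right)} = 49 - X$
$O = -12330$ ($O = \left(49 - 76\right) - 12303 = -27 - 12303 = -12330$)
$44904 + \left(O + \frac{1}{-672 + 15853}\right) \left(-390 - 18834\right) = 44904 + \left(-12330 + \frac{1}{-672 + 15853}\right) \left(-390 - 18834\right) = 44904 + \left(-12330 + \frac{1}{15181}\right) \left(-19224\right) = 44904 - - \frac{3598381558296}{15181} = 44904 + \frac{3598381558296}{15181} = \frac{3599063245920}{15181}$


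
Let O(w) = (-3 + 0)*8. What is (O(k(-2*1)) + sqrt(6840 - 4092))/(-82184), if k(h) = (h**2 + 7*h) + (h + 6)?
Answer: 3/10273 - sqrt(687)/41092 ≈ -0.00034583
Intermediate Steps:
k(h) = 6 + h**2 + 8*h (k(h) = (h**2 + 7*h) + (6 + h) = 6 + h**2 + 8*h)
O(w) = -24 (O(w) = -3*8 = -24)
(O(k(-2*1)) + sqrt(6840 - 4092))/(-82184) = (-24 + sqrt(6840 - 4092))/(-82184) = (-24 + sqrt(2748))*(-1/82184) = (-24 + 2*sqrt(687))*(-1/82184) = 3/10273 - sqrt(687)/41092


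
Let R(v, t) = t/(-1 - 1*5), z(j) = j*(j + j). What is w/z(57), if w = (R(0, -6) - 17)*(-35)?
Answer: 280/3249 ≈ 0.086180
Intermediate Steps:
z(j) = 2*j² (z(j) = j*(2*j) = 2*j²)
R(v, t) = -t/6 (R(v, t) = t/(-1 - 5) = t/(-6) = t*(-⅙) = -t/6)
w = 560 (w = (-⅙*(-6) - 17)*(-35) = (1 - 17)*(-35) = -16*(-35) = 560)
w/z(57) = 560/((2*57²)) = 560/((2*3249)) = 560/6498 = 560*(1/6498) = 280/3249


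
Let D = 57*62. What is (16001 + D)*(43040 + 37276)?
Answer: 1568973060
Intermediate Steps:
D = 3534
(16001 + D)*(43040 + 37276) = (16001 + 3534)*(43040 + 37276) = 19535*80316 = 1568973060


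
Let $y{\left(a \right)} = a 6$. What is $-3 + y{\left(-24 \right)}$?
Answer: $-147$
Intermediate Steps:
$y{\left(a \right)} = 6 a$
$-3 + y{\left(-24 \right)} = -3 + 6 \left(-24\right) = -3 - 144 = -147$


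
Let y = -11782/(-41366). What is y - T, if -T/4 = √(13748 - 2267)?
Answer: 137/481 + 4*√11481 ≈ 428.88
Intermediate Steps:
T = -4*√11481 (T = -4*√(13748 - 2267) = -4*√11481 ≈ -428.60)
y = 137/481 (y = -11782*(-1/41366) = 137/481 ≈ 0.28482)
y - T = 137/481 - (-4)*√11481 = 137/481 + 4*√11481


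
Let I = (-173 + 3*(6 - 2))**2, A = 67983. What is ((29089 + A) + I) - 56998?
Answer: 65995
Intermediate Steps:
I = 25921 (I = (-173 + 3*4)**2 = (-173 + 12)**2 = (-161)**2 = 25921)
((29089 + A) + I) - 56998 = ((29089 + 67983) + 25921) - 56998 = (97072 + 25921) - 56998 = 122993 - 56998 = 65995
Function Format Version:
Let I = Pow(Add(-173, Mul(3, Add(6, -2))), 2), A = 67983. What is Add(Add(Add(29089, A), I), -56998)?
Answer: 65995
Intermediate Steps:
I = 25921 (I = Pow(Add(-173, Mul(3, 4)), 2) = Pow(Add(-173, 12), 2) = Pow(-161, 2) = 25921)
Add(Add(Add(29089, A), I), -56998) = Add(Add(Add(29089, 67983), 25921), -56998) = Add(Add(97072, 25921), -56998) = Add(122993, -56998) = 65995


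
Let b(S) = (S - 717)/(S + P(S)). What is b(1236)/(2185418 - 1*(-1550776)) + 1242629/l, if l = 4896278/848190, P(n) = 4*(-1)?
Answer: 808580956664255251727/3756253934444704 ≈ 2.1526e+5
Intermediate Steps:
P(n) = -4
b(S) = (-717 + S)/(-4 + S) (b(S) = (S - 717)/(S - 4) = (-717 + S)/(-4 + S))
l = 2448139/424095 (l = 4896278*(1/848190) = 2448139/424095 ≈ 5.7726)
b(1236)/(2185418 - 1*(-1550776)) + 1242629/l = ((-717 + 1236)/(-4 + 1236))/(2185418 - 1*(-1550776)) + 1242629/(2448139/424095) = (519/1232)/(2185418 + 1550776) + 1242629*(424095/2448139) = ((1/1232)*519)/3736194 + 526992745755/2448139 = (519/1232)*(1/3736194) + 526992745755/2448139 = 173/1534330336 + 526992745755/2448139 = 808580956664255251727/3756253934444704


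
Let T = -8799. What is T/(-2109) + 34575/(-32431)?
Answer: 70813898/22798993 ≈ 3.1060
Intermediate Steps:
T/(-2109) + 34575/(-32431) = -8799/(-2109) + 34575/(-32431) = -8799*(-1/2109) + 34575*(-1/32431) = 2933/703 - 34575/32431 = 70813898/22798993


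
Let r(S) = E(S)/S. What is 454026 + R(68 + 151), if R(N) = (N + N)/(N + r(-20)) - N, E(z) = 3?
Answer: 662107333/1459 ≈ 4.5381e+5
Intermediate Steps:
r(S) = 3/S
R(N) = -N + 2*N/(-3/20 + N) (R(N) = (N + N)/(N + 3/(-20)) - N = (2*N)/(N + 3*(-1/20)) - N = (2*N)/(N - 3/20) - N = (2*N)/(-3/20 + N) - N = 2*N/(-3/20 + N) - N = -N + 2*N/(-3/20 + N))
454026 + R(68 + 151) = 454026 + (68 + 151)*(43 - 20*(68 + 151))/(-3 + 20*(68 + 151)) = 454026 + 219*(43 - 20*219)/(-3 + 20*219) = 454026 + 219*(43 - 4380)/(-3 + 4380) = 454026 + 219*(-4337)/4377 = 454026 + 219*(1/4377)*(-4337) = 454026 - 316601/1459 = 662107333/1459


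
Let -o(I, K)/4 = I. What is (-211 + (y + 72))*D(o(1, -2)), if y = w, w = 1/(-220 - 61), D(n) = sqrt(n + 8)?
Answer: -78120/281 ≈ -278.01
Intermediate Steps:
o(I, K) = -4*I
D(n) = sqrt(8 + n)
w = -1/281 (w = 1/(-281) = -1/281 ≈ -0.0035587)
y = -1/281 ≈ -0.0035587
(-211 + (y + 72))*D(o(1, -2)) = (-211 + (-1/281 + 72))*sqrt(8 - 4*1) = (-211 + 20231/281)*sqrt(8 - 4) = -39060*sqrt(4)/281 = -39060/281*2 = -78120/281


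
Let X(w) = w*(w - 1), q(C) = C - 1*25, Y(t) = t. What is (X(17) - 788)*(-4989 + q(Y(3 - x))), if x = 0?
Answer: 2585676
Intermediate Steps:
q(C) = -25 + C (q(C) = C - 25 = -25 + C)
X(w) = w*(-1 + w)
(X(17) - 788)*(-4989 + q(Y(3 - x))) = (17*(-1 + 17) - 788)*(-4989 + (-25 + (3 - 1*0))) = (17*16 - 788)*(-4989 + (-25 + (3 + 0))) = (272 - 788)*(-4989 + (-25 + 3)) = -516*(-4989 - 22) = -516*(-5011) = 2585676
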